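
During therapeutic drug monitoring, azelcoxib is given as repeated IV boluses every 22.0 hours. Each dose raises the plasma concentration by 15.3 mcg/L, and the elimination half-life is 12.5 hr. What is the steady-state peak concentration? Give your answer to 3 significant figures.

21.7 mcg/L

k = ln 2 / 12.5 = 0.05545 hr⁻¹
Fraction remaining after one interval: e^(−kτ) = e^(−0.05545 × 22.0) = 0.2952
R = 1 / (1 − 0.2952) = 1.419
Css,max = 15.3 × 1.419 ≈ 21.7 mcg/L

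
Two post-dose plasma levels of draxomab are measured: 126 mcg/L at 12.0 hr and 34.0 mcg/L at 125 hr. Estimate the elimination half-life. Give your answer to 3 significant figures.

k = ln(C₁/C₂) / (t₂ − t₁) = ln(126/34.0) / (125 − 12.0)
  = 1.310 / 113.0 = 0.01159 hr⁻¹
t½ = ln 2 / k = ln 2 / 0.01159 ≈ 59.8 hours

59.8 hours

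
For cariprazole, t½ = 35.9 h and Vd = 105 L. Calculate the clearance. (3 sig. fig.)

k = ln 2 / t½ = ln 2 / 35.9 = 0.01931 h⁻¹
CL = k · V = 0.01931 × 105 ≈ 2.03 L/h

2.03 L/h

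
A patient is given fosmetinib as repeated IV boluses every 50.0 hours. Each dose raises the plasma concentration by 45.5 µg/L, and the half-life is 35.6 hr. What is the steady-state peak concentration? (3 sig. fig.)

73.1 µg/L

k = ln 2 / 35.6 = 0.01947 hr⁻¹
Fraction remaining after one interval: e^(−kτ) = e^(−0.01947 × 50.0) = 0.3778
R = 1 / (1 − 0.3778) = 1.607
Css,max = 45.5 × 1.607 ≈ 73.1 µg/L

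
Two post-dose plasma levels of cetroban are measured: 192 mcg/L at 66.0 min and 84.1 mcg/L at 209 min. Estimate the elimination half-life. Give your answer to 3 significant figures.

120 minutes

k = ln(C₁/C₂) / (t₂ − t₁) = ln(192/84.1) / (209 − 66.0)
  = 0.8255 / 143.0 = 0.005773 min⁻¹
t½ = ln 2 / k = ln 2 / 0.005773 ≈ 120 minutes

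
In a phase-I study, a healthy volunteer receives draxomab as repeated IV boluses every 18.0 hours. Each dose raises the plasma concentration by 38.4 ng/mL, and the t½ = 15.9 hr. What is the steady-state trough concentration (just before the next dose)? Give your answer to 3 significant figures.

32.2 ng/mL

k = ln 2 / 15.9 = 0.04359 hr⁻¹
Fraction remaining after one interval: e^(−kτ) = e^(−0.04359 × 18.0) = 0.4563
R = 1 / (1 − 0.4563) = 1.839
Css,max = 38.4 × 1.839 = 70.62 ng/mL
Css,min = Css,max × e^(−kτ) = 70.62 × 0.4563 ≈ 32.2 ng/mL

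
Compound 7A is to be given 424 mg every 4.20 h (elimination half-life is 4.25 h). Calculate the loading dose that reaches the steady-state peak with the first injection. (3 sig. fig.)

855 mg

k = ln 2 / 4.25 = 0.1631 h⁻¹
Accumulation ratio R = 1 / (1 − e^(−kτ)) = 1 / (1 − e^(−0.1631×4.20)) = 1 / (1 − 0.5041) = 2.017
Loading dose = maintenance dose × R = 424 × 2.017 ≈ 855 mg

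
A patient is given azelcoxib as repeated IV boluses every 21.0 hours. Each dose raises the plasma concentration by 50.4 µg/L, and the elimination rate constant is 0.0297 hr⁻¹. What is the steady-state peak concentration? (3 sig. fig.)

109 µg/L

Fraction remaining after one interval: e^(−kτ) = e^(−0.02970 × 21.0) = 0.5360
R = 1 / (1 − 0.5360) = 2.155
Css,max = 50.4 × 2.155 ≈ 109 µg/L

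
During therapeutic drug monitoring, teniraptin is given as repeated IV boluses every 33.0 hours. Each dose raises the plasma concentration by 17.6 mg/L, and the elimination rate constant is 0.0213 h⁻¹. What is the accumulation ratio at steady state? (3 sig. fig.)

1.98

Fraction remaining after one interval: e^(−kτ) = e^(−0.02130 × 33.0) = 0.4951
R = 1 / (1 − 0.4951) = 1 / 0.5049 ≈ 1.98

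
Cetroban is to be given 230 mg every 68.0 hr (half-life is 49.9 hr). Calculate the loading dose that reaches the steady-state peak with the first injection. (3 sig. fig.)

376 mg

k = ln 2 / 49.9 = 0.01389 hr⁻¹
Accumulation ratio R = 1 / (1 − e^(−kτ)) = 1 / (1 − e^(−0.01389×68.0)) = 1 / (1 − 0.3888) = 1.636
Loading dose = maintenance dose × R = 230 × 1.636 ≈ 376 mg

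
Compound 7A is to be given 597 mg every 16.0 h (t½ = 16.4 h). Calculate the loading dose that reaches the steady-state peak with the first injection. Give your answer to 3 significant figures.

k = ln 2 / 16.4 = 0.04227 h⁻¹
Accumulation ratio R = 1 / (1 − e^(−kτ)) = 1 / (1 − e^(−0.04227×16.0)) = 1 / (1 − 0.5085) = 2.035
Loading dose = maintenance dose × R = 597 × 2.035 ≈ 1210 mg

1210 mg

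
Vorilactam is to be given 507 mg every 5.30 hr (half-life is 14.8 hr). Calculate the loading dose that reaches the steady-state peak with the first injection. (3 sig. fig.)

2310 mg

k = ln 2 / 14.8 = 0.04683 hr⁻¹
Accumulation ratio R = 1 / (1 − e^(−kτ)) = 1 / (1 − e^(−0.04683×5.30)) = 1 / (1 − 0.7802) = 4.549
Loading dose = maintenance dose × R = 507 × 4.549 ≈ 2310 mg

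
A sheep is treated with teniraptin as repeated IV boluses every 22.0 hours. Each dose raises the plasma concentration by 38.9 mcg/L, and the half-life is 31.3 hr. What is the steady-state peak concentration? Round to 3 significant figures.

k = ln 2 / 31.3 = 0.02215 hr⁻¹
Fraction remaining after one interval: e^(−kτ) = e^(−0.02215 × 22.0) = 0.6143
R = 1 / (1 − 0.6143) = 2.593
Css,max = 38.9 × 2.593 ≈ 101 mcg/L

101 mcg/L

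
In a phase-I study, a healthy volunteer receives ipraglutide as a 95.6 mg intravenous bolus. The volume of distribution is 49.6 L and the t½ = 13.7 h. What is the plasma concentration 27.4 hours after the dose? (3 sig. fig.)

C₀ = dose / V = 95.6 / 49.6 = 1.927 µg/mL
k = ln 2 / 13.7 = 0.05059 h⁻¹
C(t) = C₀ e^(−kt) = 1.927 × e^(−0.05059 × 27.4) = 1.927 × e^(−1.386) = 1.927 × 0.2500 ≈ 0.482 µg/mL

0.482 µg/mL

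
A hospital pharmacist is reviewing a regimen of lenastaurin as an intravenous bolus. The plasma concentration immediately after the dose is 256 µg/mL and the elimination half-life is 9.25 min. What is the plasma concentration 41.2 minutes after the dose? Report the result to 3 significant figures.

11.7 µg/mL

k = ln 2 / 9.25 = 0.07493 min⁻¹
41.2 min is 4.454 half-lives, so C = 256 × (1/2)^4.454 = 256 × 0.04562 ≈ 11.7 µg/mL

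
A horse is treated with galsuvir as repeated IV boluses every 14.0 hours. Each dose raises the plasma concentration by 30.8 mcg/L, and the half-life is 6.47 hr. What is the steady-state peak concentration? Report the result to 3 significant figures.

39.6 mcg/L

k = ln 2 / 6.47 = 0.1071 hr⁻¹
Fraction remaining after one interval: e^(−kτ) = e^(−0.1071 × 14.0) = 0.2232
R = 1 / (1 − 0.2232) = 1.287
Css,max = 30.8 × 1.287 ≈ 39.6 mcg/L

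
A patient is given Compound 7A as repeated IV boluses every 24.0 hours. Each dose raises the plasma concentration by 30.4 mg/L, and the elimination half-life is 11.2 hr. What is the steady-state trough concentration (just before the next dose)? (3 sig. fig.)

k = ln 2 / 11.2 = 0.06189 hr⁻¹
Fraction remaining after one interval: e^(−kτ) = e^(−0.06189 × 24.0) = 0.2264
R = 1 / (1 − 0.2264) = 1.293
Css,max = 30.4 × 1.293 = 39.30 mg/L
Css,min = Css,max × e^(−kτ) = 39.30 × 0.2264 ≈ 8.90 mg/L

8.90 mg/L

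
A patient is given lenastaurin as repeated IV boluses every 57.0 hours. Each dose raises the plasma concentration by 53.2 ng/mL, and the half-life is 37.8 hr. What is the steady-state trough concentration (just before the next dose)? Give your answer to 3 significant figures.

k = ln 2 / 37.8 = 0.01834 hr⁻¹
Fraction remaining after one interval: e^(−kτ) = e^(−0.01834 × 57.0) = 0.3516
R = 1 / (1 − 0.3516) = 1.542
Css,max = 53.2 × 1.542 = 82.05 ng/mL
Css,min = Css,max × e^(−kτ) = 82.05 × 0.3516 ≈ 28.8 ng/mL

28.8 ng/mL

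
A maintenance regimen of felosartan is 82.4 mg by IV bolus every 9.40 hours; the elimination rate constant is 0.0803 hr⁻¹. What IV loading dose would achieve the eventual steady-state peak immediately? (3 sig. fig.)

155 mg

Accumulation ratio R = 1 / (1 − e^(−kτ)) = 1 / (1 − e^(−0.08030×9.40)) = 1 / (1 − 0.4701) = 1.887
Loading dose = maintenance dose × R = 82.4 × 1.887 ≈ 155 mg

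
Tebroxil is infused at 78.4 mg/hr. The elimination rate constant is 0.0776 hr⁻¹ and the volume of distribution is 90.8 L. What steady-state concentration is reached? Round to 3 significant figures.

CL = k · V = 0.0776 × 90.8 = 7.046 L/hr
Css = rate / CL = 78.4 / 7.046 ≈ 11.1 mg/L

11.1 mg/L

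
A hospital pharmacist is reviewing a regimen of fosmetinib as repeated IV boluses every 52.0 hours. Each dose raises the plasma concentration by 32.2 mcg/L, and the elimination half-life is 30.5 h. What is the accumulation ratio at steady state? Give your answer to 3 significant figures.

k = ln 2 / 30.5 = 0.02273 h⁻¹
Fraction remaining after one interval: e^(−kτ) = e^(−0.02273 × 52.0) = 0.3067
R = 1 / (1 − 0.3067) = 1 / 0.6933 ≈ 1.44

1.44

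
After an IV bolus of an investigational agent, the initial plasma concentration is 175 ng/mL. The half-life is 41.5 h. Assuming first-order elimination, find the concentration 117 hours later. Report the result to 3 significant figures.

24.8 ng/mL

k = ln 2 / 41.5 = 0.01670 h⁻¹
117 h is 2.819 half-lives, so C = 175 × (1/2)^2.819 = 175 × 0.1417 ≈ 24.8 ng/mL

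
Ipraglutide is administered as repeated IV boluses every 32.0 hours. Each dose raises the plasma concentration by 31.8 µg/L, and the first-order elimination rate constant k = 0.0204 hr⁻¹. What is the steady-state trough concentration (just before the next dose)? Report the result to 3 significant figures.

Fraction remaining after one interval: e^(−kτ) = e^(−0.02040 × 32.0) = 0.5206
R = 1 / (1 − 0.5206) = 2.086
Css,max = 31.8 × 2.086 = 66.33 µg/L
Css,min = Css,max × e^(−kτ) = 66.33 × 0.5206 ≈ 34.5 µg/L

34.5 µg/L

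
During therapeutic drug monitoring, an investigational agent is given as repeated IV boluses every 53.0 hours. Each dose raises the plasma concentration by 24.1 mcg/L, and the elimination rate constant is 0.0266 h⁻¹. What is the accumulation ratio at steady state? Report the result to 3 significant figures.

1.32

Fraction remaining after one interval: e^(−kτ) = e^(−0.02660 × 53.0) = 0.2442
R = 1 / (1 − 0.2442) = 1 / 0.7558 ≈ 1.32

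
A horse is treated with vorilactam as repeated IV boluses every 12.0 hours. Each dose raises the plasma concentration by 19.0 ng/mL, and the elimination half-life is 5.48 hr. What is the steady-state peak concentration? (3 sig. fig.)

24.3 ng/mL

k = ln 2 / 5.48 = 0.1265 hr⁻¹
Fraction remaining after one interval: e^(−kτ) = e^(−0.1265 × 12.0) = 0.2192
R = 1 / (1 − 0.2192) = 1.281
Css,max = 19.0 × 1.281 ≈ 24.3 ng/mL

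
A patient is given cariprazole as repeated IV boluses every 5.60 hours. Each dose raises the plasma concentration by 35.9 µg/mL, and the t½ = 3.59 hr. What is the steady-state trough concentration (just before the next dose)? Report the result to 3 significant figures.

18.4 µg/mL

k = ln 2 / 3.59 = 0.1931 hr⁻¹
Fraction remaining after one interval: e^(−kτ) = e^(−0.1931 × 5.60) = 0.3392
R = 1 / (1 − 0.3392) = 1.513
Css,max = 35.9 × 1.513 = 54.33 µg/mL
Css,min = Css,max × e^(−kτ) = 54.33 × 0.3392 ≈ 18.4 µg/mL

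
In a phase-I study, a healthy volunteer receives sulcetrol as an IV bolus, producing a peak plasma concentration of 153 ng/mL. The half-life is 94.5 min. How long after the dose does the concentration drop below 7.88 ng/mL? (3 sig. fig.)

k = ln 2 / 94.5 = 0.007335 min⁻¹
C(t) = C₀ e^(−kt)  ⇒  t = ln(C₀/C) / k
t = ln(153/7.88) / 0.007335 = 2.966 / 0.007335 ≈ 404 minutes

404 minutes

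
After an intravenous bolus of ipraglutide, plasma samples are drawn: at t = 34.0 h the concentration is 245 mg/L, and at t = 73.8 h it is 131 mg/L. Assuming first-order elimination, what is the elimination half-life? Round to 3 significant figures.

k = ln(C₁/C₂) / (t₂ − t₁) = ln(245/131) / (73.8 − 34.0)
  = 0.6261 / 39.80 = 0.01573 h⁻¹
t½ = ln 2 / k = ln 2 / 0.01573 ≈ 44.1 hours

44.1 hours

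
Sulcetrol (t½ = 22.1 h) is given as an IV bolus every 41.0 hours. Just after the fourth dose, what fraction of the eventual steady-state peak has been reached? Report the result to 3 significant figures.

k = ln 2 / 22.1 = 0.03136 h⁻¹
f_n = 1 − e^(−nkτ) = 1 − e^(−4 × 0.03136 × 41.0) = 1 − e^(−5.144) = 1 − 0.005836 ≈ 0.994

0.994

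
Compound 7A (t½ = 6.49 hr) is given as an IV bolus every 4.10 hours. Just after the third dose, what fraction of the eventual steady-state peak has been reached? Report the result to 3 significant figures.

0.731

k = ln 2 / 6.49 = 0.1068 hr⁻¹
f_n = 1 − e^(−nkτ) = 1 − e^(−3 × 0.1068 × 4.10) = 1 − e^(−1.314) = 1 − 0.2688 ≈ 0.731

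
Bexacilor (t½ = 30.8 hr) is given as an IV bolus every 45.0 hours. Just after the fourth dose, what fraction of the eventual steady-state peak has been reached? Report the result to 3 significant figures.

k = ln 2 / 30.8 = 0.02250 hr⁻¹
f_n = 1 − e^(−nkτ) = 1 − e^(−4 × 0.02250 × 45.0) = 1 − e^(−4.051) = 1 − 0.01741 ≈ 0.983

0.983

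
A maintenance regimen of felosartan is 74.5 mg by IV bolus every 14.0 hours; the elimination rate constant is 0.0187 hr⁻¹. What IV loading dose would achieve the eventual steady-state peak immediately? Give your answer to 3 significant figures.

323 mg

Accumulation ratio R = 1 / (1 − e^(−kτ)) = 1 / (1 − e^(−0.01870×14.0)) = 1 / (1 − 0.7697) = 4.342
Loading dose = maintenance dose × R = 74.5 × 4.342 ≈ 323 mg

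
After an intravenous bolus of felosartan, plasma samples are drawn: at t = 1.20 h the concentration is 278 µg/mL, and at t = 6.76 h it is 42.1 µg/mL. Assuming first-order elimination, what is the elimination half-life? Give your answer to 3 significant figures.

k = ln(C₁/C₂) / (t₂ − t₁) = ln(278/42.1) / (6.76 − 1.20)
  = 1.888 / 5.560 = 0.3395 h⁻¹
t½ = ln 2 / k = ln 2 / 0.3395 ≈ 2.04 hours

2.04 hours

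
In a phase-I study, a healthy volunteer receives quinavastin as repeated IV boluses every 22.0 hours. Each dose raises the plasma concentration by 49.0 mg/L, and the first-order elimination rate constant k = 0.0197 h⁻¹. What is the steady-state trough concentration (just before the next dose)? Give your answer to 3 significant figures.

90.3 mg/L

Fraction remaining after one interval: e^(−kτ) = e^(−0.01970 × 22.0) = 0.6483
R = 1 / (1 − 0.6483) = 2.843
Css,max = 49.0 × 2.843 = 139.3 mg/L
Css,min = Css,max × e^(−kτ) = 139.3 × 0.6483 ≈ 90.3 mg/L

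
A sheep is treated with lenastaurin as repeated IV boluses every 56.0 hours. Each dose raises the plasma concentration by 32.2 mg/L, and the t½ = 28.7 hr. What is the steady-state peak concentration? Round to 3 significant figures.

k = ln 2 / 28.7 = 0.02415 hr⁻¹
Fraction remaining after one interval: e^(−kτ) = e^(−0.02415 × 56.0) = 0.2586
R = 1 / (1 − 0.2586) = 1.349
Css,max = 32.2 × 1.349 ≈ 43.4 mg/L

43.4 mg/L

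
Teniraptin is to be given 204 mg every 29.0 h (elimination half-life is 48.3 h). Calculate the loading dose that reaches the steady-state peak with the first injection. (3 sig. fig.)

599 mg

k = ln 2 / 48.3 = 0.01435 h⁻¹
Accumulation ratio R = 1 / (1 − e^(−kτ)) = 1 / (1 − e^(−0.01435×29.0)) = 1 / (1 − 0.6596) = 2.937
Loading dose = maintenance dose × R = 204 × 2.937 ≈ 599 mg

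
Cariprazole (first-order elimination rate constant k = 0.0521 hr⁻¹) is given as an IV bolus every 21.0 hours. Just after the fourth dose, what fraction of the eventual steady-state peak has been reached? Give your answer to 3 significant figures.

f_n = 1 − e^(−nkτ) = 1 − e^(−4 × 0.05210 × 21.0) = 1 − e^(−4.376) = 1 − 0.01257 ≈ 0.987

0.987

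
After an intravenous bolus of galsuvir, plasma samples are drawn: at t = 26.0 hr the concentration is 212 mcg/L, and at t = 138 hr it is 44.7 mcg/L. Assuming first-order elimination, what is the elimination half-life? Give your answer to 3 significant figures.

49.9 hours

k = ln(C₁/C₂) / (t₂ − t₁) = ln(212/44.7) / (138 − 26.0)
  = 1.557 / 112.0 = 0.01390 hr⁻¹
t½ = ln 2 / k = ln 2 / 0.01390 ≈ 49.9 hours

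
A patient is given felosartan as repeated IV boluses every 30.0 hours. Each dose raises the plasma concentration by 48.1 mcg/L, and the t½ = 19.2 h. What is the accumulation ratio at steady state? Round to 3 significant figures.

1.51

k = ln 2 / 19.2 = 0.03610 h⁻¹
Fraction remaining after one interval: e^(−kτ) = e^(−0.03610 × 30.0) = 0.3386
R = 1 / (1 − 0.3386) = 1 / 0.6614 ≈ 1.51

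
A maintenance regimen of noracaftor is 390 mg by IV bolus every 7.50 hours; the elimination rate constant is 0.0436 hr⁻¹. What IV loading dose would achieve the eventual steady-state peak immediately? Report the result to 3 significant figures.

1400 mg

Accumulation ratio R = 1 / (1 − e^(−kτ)) = 1 / (1 − e^(−0.04360×7.50)) = 1 / (1 − 0.7211) = 3.585
Loading dose = maintenance dose × R = 390 × 3.585 ≈ 1400 mg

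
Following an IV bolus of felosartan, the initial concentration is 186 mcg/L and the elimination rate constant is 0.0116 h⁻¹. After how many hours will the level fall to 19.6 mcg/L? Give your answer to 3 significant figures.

C(t) = C₀ e^(−kt)  ⇒  t = ln(C₀/C) / k
t = ln(186/19.6) / 0.01160 = 2.250 / 0.01160 ≈ 194 hours

194 hours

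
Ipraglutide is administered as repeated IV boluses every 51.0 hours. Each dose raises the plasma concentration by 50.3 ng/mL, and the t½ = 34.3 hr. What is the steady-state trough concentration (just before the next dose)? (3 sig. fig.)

27.9 ng/mL

k = ln 2 / 34.3 = 0.02021 hr⁻¹
Fraction remaining after one interval: e^(−kτ) = e^(−0.02021 × 51.0) = 0.3568
R = 1 / (1 − 0.3568) = 1.555
Css,max = 50.3 × 1.555 = 78.20 ng/mL
Css,min = Css,max × e^(−kτ) = 78.20 × 0.3568 ≈ 27.9 ng/mL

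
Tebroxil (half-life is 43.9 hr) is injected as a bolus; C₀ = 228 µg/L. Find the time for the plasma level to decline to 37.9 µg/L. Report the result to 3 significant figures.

k = ln 2 / 43.9 = 0.01579 hr⁻¹
C(t) = C₀ e^(−kt)  ⇒  t = ln(C₀/C) / k
t = ln(228/37.9) / 0.01579 = 1.794 / 0.01579 ≈ 114 hours

114 hours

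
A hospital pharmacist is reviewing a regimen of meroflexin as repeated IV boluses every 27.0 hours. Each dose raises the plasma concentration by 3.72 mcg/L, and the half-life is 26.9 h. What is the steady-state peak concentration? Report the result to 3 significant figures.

k = ln 2 / 26.9 = 0.02577 h⁻¹
Fraction remaining after one interval: e^(−kτ) = e^(−0.02577 × 27.0) = 0.4987
R = 1 / (1 − 0.4987) = 1.995
Css,max = 3.72 × 1.995 ≈ 7.42 mcg/L

7.42 mcg/L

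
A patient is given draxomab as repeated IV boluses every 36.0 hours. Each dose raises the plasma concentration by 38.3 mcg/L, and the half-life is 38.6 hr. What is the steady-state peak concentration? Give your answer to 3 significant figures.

k = ln 2 / 38.6 = 0.01796 hr⁻¹
Fraction remaining after one interval: e^(−kτ) = e^(−0.01796 × 36.0) = 0.5239
R = 1 / (1 − 0.5239) = 2.100
Css,max = 38.3 × 2.100 ≈ 80.4 mcg/L

80.4 mcg/L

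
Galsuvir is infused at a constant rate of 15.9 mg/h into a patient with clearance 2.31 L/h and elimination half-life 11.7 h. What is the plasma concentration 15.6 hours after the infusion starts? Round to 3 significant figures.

4.15 µg/mL

Css = rate / CL = 15.9 / 2.31 = 6.883 µg/mL
k = ln 2 / 11.7 = 0.05924 h⁻¹
C(t) = Css (1 − e^(−kt)) = 6.883 × (1 − e^(−0.9242)) = 6.883 × 0.6031 ≈ 4.15 µg/mL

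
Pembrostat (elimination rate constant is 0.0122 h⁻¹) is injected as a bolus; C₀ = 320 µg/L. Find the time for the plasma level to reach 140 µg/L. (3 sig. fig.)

C(t) = C₀ e^(−kt)  ⇒  t = ln(C₀/C) / k
t = ln(320/140) / 0.01220 = 0.8267 / 0.01220 ≈ 67.8 hours

67.8 hours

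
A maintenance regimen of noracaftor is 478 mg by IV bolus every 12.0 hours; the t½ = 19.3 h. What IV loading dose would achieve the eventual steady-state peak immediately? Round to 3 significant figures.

1370 mg

k = ln 2 / 19.3 = 0.03591 h⁻¹
Accumulation ratio R = 1 / (1 − e^(−kτ)) = 1 / (1 − e^(−0.03591×12.0)) = 1 / (1 − 0.6499) = 2.856
Loading dose = maintenance dose × R = 478 × 2.856 ≈ 1370 mg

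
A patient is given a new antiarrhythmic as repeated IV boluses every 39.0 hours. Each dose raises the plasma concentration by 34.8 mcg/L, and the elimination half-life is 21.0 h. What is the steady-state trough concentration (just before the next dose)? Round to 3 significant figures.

k = ln 2 / 21.0 = 0.03301 h⁻¹
Fraction remaining after one interval: e^(−kτ) = e^(−0.03301 × 39.0) = 0.2760
R = 1 / (1 − 0.2760) = 1.381
Css,max = 34.8 × 1.381 = 48.07 mcg/L
Css,min = Css,max × e^(−kτ) = 48.07 × 0.2760 ≈ 13.3 mcg/L

13.3 mcg/L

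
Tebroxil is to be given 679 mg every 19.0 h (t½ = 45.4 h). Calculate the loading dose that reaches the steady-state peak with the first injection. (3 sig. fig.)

2700 mg

k = ln 2 / 45.4 = 0.01527 h⁻¹
Accumulation ratio R = 1 / (1 − e^(−kτ)) = 1 / (1 − e^(−0.01527×19.0)) = 1 / (1 − 0.7482) = 3.971
Loading dose = maintenance dose × R = 679 × 3.971 ≈ 2700 mg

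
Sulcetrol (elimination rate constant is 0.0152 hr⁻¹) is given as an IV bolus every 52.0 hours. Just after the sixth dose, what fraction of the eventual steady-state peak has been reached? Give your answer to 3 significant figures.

0.991

f_n = 1 − e^(−nkτ) = 1 − e^(−6 × 0.01520 × 52.0) = 1 − e^(−4.742) = 1 − 0.008718 ≈ 0.991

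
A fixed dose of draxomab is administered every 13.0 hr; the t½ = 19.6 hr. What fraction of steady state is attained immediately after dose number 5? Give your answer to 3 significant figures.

k = ln 2 / 19.6 = 0.03536 hr⁻¹
f_n = 1 − e^(−nkτ) = 1 − e^(−5 × 0.03536 × 13.0) = 1 − e^(−2.299) = 1 − 0.1004 ≈ 0.900

0.900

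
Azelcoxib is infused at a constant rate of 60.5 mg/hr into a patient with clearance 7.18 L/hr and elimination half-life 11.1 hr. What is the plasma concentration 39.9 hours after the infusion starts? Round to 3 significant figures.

7.73 µg/mL

Css = rate / CL = 60.5 / 7.18 = 8.426 µg/mL
k = ln 2 / 11.1 = 0.06245 hr⁻¹
C(t) = Css (1 − e^(−kt)) = 8.426 × (1 − e^(−2.492)) = 8.426 × 0.9172 ≈ 7.73 µg/mL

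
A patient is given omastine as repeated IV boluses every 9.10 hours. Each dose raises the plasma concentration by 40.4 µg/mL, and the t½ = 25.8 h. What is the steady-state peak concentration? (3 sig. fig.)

k = ln 2 / 25.8 = 0.02687 h⁻¹
Fraction remaining after one interval: e^(−kτ) = e^(−0.02687 × 9.10) = 0.7831
R = 1 / (1 − 0.7831) = 4.611
Css,max = 40.4 × 4.611 ≈ 186 µg/mL

186 µg/mL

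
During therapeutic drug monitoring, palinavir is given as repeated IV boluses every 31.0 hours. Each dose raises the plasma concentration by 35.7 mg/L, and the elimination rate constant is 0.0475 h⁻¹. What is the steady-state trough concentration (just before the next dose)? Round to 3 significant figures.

Fraction remaining after one interval: e^(−kτ) = e^(−0.04750 × 31.0) = 0.2294
R = 1 / (1 − 0.2294) = 1.298
Css,max = 35.7 × 1.298 = 46.32 mg/L
Css,min = Css,max × e^(−kτ) = 46.32 × 0.2294 ≈ 10.6 mg/L

10.6 mg/L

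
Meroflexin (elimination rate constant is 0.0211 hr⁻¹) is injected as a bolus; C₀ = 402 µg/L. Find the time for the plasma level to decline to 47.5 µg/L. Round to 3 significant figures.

101 hours

C(t) = C₀ e^(−kt)  ⇒  t = ln(C₀/C) / k
t = ln(402/47.5) / 0.02110 = 2.136 / 0.02110 ≈ 101 hours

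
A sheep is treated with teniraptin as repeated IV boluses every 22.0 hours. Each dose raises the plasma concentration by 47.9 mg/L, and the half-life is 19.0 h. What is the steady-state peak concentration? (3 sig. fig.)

86.8 mg/L

k = ln 2 / 19.0 = 0.03648 h⁻¹
Fraction remaining after one interval: e^(−kτ) = e^(−0.03648 × 22.0) = 0.4482
R = 1 / (1 − 0.4482) = 1.812
Css,max = 47.9 × 1.812 ≈ 86.8 mg/L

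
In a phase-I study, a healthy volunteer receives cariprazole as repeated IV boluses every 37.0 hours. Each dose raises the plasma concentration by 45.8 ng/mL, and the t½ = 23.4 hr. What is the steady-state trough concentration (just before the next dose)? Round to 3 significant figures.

23.0 ng/mL

k = ln 2 / 23.4 = 0.02962 hr⁻¹
Fraction remaining after one interval: e^(−kτ) = e^(−0.02962 × 37.0) = 0.3342
R = 1 / (1 − 0.3342) = 1.502
Css,max = 45.8 × 1.502 = 68.79 ng/mL
Css,min = Css,max × e^(−kτ) = 68.79 × 0.3342 ≈ 23.0 ng/mL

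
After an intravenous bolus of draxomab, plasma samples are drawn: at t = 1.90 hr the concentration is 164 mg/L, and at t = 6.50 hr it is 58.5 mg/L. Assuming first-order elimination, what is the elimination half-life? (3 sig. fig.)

3.09 hours

k = ln(C₁/C₂) / (t₂ − t₁) = ln(164/58.5) / (6.50 − 1.90)
  = 1.031 / 4.600 = 0.2241 hr⁻¹
t½ = ln 2 / k = ln 2 / 0.2241 ≈ 3.09 hours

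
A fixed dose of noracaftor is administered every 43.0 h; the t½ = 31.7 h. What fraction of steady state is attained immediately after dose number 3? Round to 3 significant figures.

k = ln 2 / 31.7 = 0.02187 h⁻¹
f_n = 1 − e^(−nkτ) = 1 − e^(−3 × 0.02187 × 43.0) = 1 − e^(−2.821) = 1 − 0.05956 ≈ 0.940

0.940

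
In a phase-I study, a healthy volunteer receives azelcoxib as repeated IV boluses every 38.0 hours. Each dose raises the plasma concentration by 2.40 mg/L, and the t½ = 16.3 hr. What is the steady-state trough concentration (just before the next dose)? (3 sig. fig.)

k = ln 2 / 16.3 = 0.04252 hr⁻¹
Fraction remaining after one interval: e^(−kτ) = e^(−0.04252 × 38.0) = 0.1987
R = 1 / (1 − 0.1987) = 1.248
Css,max = 2.40 × 1.248 = 2.995 mg/L
Css,min = Css,max × e^(−kτ) = 2.995 × 0.1987 ≈ 0.595 mg/L

0.595 mg/L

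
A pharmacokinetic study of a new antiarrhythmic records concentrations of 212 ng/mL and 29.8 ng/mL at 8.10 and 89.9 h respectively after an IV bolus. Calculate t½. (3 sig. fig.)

28.9 hours

k = ln(C₁/C₂) / (t₂ − t₁) = ln(212/29.8) / (89.9 − 8.10)
  = 1.962 / 81.80 = 0.02399 h⁻¹
t½ = ln 2 / k = ln 2 / 0.02399 ≈ 28.9 hours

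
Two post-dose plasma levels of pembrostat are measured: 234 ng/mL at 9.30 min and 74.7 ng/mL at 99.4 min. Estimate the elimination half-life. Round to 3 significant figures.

k = ln(C₁/C₂) / (t₂ − t₁) = ln(234/74.7) / (99.4 − 9.30)
  = 1.142 / 90.10 = 0.01267 min⁻¹
t½ = ln 2 / k = ln 2 / 0.01267 ≈ 54.7 minutes

54.7 minutes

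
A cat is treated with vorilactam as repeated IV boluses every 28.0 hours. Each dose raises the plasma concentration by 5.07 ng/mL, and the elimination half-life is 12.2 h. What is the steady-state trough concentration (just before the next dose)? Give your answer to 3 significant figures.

1.30 ng/mL

k = ln 2 / 12.2 = 0.05682 h⁻¹
Fraction remaining after one interval: e^(−kτ) = e^(−0.05682 × 28.0) = 0.2038
R = 1 / (1 − 0.2038) = 1.256
Css,max = 5.07 × 1.256 = 6.367 ng/mL
Css,min = Css,max × e^(−kτ) = 6.367 × 0.2038 ≈ 1.30 ng/mL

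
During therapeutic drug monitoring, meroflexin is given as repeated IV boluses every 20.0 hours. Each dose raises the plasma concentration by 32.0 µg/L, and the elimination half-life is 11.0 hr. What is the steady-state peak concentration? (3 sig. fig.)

k = ln 2 / 11.0 = 0.06301 hr⁻¹
Fraction remaining after one interval: e^(−kτ) = e^(−0.06301 × 20.0) = 0.2836
R = 1 / (1 − 0.2836) = 1.396
Css,max = 32.0 × 1.396 ≈ 44.7 µg/L

44.7 µg/L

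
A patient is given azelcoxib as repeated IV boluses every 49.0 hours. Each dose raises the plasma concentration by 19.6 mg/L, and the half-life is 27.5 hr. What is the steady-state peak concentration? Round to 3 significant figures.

27.6 mg/L

k = ln 2 / 27.5 = 0.02521 hr⁻¹
Fraction remaining after one interval: e^(−kτ) = e^(−0.02521 × 49.0) = 0.2908
R = 1 / (1 − 0.2908) = 1.410
Css,max = 19.6 × 1.410 ≈ 27.6 mg/L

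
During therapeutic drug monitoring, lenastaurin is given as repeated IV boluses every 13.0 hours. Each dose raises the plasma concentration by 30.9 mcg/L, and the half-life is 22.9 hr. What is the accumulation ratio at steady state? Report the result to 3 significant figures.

3.07

k = ln 2 / 22.9 = 0.03027 hr⁻¹
Fraction remaining after one interval: e^(−kτ) = e^(−0.03027 × 13.0) = 0.6747
R = 1 / (1 − 0.6747) = 1 / 0.3253 ≈ 3.07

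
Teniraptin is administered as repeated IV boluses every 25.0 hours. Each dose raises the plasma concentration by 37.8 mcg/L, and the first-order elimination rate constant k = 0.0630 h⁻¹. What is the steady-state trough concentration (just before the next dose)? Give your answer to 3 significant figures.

9.87 mcg/L

Fraction remaining after one interval: e^(−kτ) = e^(−0.06300 × 25.0) = 0.2070
R = 1 / (1 − 0.2070) = 1.261
Css,max = 37.8 × 1.261 = 47.67 mcg/L
Css,min = Css,max × e^(−kτ) = 47.67 × 0.2070 ≈ 9.87 mcg/L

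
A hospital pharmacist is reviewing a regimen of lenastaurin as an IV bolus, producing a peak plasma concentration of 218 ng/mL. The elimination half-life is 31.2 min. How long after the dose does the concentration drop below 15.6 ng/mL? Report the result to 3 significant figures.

119 minutes

k = ln 2 / 31.2 = 0.02222 min⁻¹
C(t) = C₀ e^(−kt)  ⇒  t = ln(C₀/C) / k
t = ln(218/15.6) / 0.02222 = 2.637 / 0.02222 ≈ 119 minutes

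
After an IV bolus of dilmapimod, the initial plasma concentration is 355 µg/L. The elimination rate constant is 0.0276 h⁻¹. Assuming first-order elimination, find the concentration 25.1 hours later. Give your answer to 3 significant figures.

C(t) = C₀ e^(−kt) = 355 × e^(−0.02760 × 25.1) = 355 × e^(−0.6928) = 355 × 0.5002 ≈ 178 µg/L

178 µg/L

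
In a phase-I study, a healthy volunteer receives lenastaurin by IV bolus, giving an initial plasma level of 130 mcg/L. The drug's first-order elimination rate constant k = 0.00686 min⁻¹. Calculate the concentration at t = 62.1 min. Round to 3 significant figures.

84.9 mcg/L

C(t) = C₀ e^(−kt) = 130 × e^(−0.006860 × 62.1) = 130 × e^(−0.4260) = 130 × 0.6531 ≈ 84.9 mcg/L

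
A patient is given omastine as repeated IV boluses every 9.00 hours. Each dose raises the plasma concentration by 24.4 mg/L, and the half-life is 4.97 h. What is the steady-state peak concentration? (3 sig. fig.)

34.1 mg/L

k = ln 2 / 4.97 = 0.1395 h⁻¹
Fraction remaining after one interval: e^(−kτ) = e^(−0.1395 × 9.00) = 0.2850
R = 1 / (1 − 0.2850) = 1.399
Css,max = 24.4 × 1.399 ≈ 34.1 mg/L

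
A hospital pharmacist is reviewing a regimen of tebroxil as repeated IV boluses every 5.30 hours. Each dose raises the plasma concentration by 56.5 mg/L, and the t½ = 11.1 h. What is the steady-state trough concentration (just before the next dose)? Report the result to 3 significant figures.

144 mg/L

k = ln 2 / 11.1 = 0.06245 h⁻¹
Fraction remaining after one interval: e^(−kτ) = e^(−0.06245 × 5.30) = 0.7182
R = 1 / (1 − 0.7182) = 3.549
Css,max = 56.5 × 3.549 = 200.5 mg/L
Css,min = Css,max × e^(−kτ) = 200.5 × 0.7182 ≈ 144 mg/L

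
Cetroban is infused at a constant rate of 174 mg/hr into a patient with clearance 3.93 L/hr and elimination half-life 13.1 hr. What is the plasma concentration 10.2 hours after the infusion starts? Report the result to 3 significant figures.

Css = rate / CL = 174 / 3.93 = 44.27 µg/mL
k = ln 2 / 13.1 = 0.05291 hr⁻¹
C(t) = Css (1 − e^(−kt)) = 44.27 × (1 − e^(−0.5397)) = 44.27 × 0.4171 ≈ 18.5 µg/mL

18.5 µg/mL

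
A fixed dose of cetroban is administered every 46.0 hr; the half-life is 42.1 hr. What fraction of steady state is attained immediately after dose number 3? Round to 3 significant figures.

0.897

k = ln 2 / 42.1 = 0.01646 hr⁻¹
f_n = 1 − e^(−nkτ) = 1 − e^(−3 × 0.01646 × 46.0) = 1 − e^(−2.272) = 1 − 0.1031 ≈ 0.897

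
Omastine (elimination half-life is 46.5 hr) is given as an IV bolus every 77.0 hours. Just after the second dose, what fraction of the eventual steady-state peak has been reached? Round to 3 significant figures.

0.899

k = ln 2 / 46.5 = 0.01491 hr⁻¹
f_n = 1 − e^(−nkτ) = 1 − e^(−2 × 0.01491 × 77.0) = 1 − e^(−2.296) = 1 − 0.1007 ≈ 0.899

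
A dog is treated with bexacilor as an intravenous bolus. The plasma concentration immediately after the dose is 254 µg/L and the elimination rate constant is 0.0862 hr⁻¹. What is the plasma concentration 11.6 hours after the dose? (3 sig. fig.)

93.4 µg/L

C(t) = C₀ e^(−kt) = 254 × e^(−0.08620 × 11.6) = 254 × e^(−0.9999) = 254 × 0.3679 ≈ 93.4 µg/L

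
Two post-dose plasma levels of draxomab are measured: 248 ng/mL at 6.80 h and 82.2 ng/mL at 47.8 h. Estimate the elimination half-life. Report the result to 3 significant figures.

k = ln(C₁/C₂) / (t₂ − t₁) = ln(248/82.2) / (47.8 − 6.80)
  = 1.104 / 41.00 = 0.02693 h⁻¹
t½ = ln 2 / k = ln 2 / 0.02693 ≈ 25.7 hours

25.7 hours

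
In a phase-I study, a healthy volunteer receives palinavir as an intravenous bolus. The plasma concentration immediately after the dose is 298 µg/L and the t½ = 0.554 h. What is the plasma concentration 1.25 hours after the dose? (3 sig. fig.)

k = ln 2 / 0.554 = 1.251 h⁻¹
C(t) = C₀ e^(−kt) = 298 × e^(−1.251 × 1.25) = 298 × e^(−1.564) = 298 × 0.2093 ≈ 62.4 µg/L

62.4 µg/L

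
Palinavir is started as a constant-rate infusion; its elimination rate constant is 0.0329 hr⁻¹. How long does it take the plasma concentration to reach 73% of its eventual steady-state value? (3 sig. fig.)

f = 1 − e^(−kt)  ⇒  t = −ln(1 − f) / k
t = −ln(1 − 0.73) / 0.03290 = 1.309 / 0.03290 ≈ 39.8 hours

39.8 hours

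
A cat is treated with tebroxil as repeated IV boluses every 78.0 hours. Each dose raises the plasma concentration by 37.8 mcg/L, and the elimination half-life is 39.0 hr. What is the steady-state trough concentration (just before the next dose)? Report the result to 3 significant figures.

k = ln 2 / 39.0 = 0.01777 hr⁻¹
Fraction remaining after one interval: e^(−kτ) = e^(−0.01777 × 78.0) = 0.2500
R = 1 / (1 − 0.2500) = 1.333
Css,max = 37.8 × 1.333 = 50.40 mcg/L
Css,min = Css,max × e^(−kτ) = 50.40 × 0.2500 ≈ 12.6 mcg/L

12.6 mcg/L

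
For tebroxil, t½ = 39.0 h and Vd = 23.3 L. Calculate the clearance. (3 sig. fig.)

0.414 L/h

k = ln 2 / t½ = ln 2 / 39.0 = 0.01777 h⁻¹
CL = k · V = 0.01777 × 23.3 ≈ 0.414 L/h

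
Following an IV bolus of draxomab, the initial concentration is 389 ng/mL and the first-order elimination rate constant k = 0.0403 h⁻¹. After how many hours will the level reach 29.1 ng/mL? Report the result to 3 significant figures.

64.3 hours

C(t) = C₀ e^(−kt)  ⇒  t = ln(C₀/C) / k
t = ln(389/29.1) / 0.04030 = 2.593 / 0.04030 ≈ 64.3 hours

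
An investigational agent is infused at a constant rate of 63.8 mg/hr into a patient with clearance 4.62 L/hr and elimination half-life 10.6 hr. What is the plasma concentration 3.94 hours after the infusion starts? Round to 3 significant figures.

Css = rate / CL = 63.8 / 4.62 = 13.81 mg/L
k = ln 2 / 10.6 = 0.06539 hr⁻¹
C(t) = Css (1 − e^(−kt)) = 13.81 × (1 − e^(−0.2576)) = 13.81 × 0.2271 ≈ 3.14 mg/L

3.14 mg/L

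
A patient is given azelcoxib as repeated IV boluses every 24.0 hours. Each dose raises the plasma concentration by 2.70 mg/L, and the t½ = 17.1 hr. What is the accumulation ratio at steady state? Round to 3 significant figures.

k = ln 2 / 17.1 = 0.04053 hr⁻¹
Fraction remaining after one interval: e^(−kτ) = e^(−0.04053 × 24.0) = 0.3780
R = 1 / (1 − 0.3780) = 1 / 0.6220 ≈ 1.61

1.61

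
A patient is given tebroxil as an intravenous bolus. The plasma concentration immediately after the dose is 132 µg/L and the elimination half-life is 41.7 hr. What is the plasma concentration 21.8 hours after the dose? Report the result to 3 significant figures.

k = ln 2 / 41.7 = 0.01662 hr⁻¹
C(t) = C₀ e^(−kt) = 132 × e^(−0.01662 × 21.8) = 132 × e^(−0.3624) = 132 × 0.6960 ≈ 91.9 µg/L

91.9 µg/L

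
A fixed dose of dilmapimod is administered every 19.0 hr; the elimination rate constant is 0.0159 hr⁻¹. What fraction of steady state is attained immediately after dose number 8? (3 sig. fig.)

f_n = 1 − e^(−nkτ) = 1 − e^(−8 × 0.01590 × 19.0) = 1 − e^(−2.417) = 1 − 0.08921 ≈ 0.911

0.911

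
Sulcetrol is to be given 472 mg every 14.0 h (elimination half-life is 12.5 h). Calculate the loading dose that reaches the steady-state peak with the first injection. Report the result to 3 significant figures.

k = ln 2 / 12.5 = 0.05545 h⁻¹
Accumulation ratio R = 1 / (1 − e^(−kτ)) = 1 / (1 − e^(−0.05545×14.0)) = 1 / (1 − 0.4601) = 1.852
Loading dose = maintenance dose × R = 472 × 1.852 ≈ 874 mg

874 mg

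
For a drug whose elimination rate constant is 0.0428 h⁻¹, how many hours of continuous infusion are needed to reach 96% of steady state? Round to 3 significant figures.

75.2 hours

f = 1 − e^(−kt)  ⇒  t = −ln(1 − f) / k
t = −ln(1 − 0.96) / 0.04280 = 3.219 / 0.04280 ≈ 75.2 hours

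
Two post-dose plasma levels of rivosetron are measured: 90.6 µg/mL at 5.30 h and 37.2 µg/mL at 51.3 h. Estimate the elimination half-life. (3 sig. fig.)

35.8 hours

k = ln(C₁/C₂) / (t₂ − t₁) = ln(90.6/37.2) / (51.3 − 5.30)
  = 0.8901 / 46.00 = 0.01935 h⁻¹
t½ = ln 2 / k = ln 2 / 0.01935 ≈ 35.8 hours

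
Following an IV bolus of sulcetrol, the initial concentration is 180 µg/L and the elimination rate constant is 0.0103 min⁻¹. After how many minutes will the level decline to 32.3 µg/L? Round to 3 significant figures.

C(t) = C₀ e^(−kt)  ⇒  t = ln(C₀/C) / k
t = ln(180/32.3) / 0.01030 = 1.718 / 0.01030 ≈ 167 minutes

167 minutes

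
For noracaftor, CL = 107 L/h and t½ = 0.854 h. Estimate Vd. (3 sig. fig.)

132 L

k = ln 2 / t½ = ln 2 / 0.854 = 0.8116 h⁻¹
V = CL / k = 107 / 0.8116 ≈ 132 L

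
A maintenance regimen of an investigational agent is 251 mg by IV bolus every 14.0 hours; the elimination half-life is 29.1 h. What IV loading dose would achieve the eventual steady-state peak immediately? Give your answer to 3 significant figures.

k = ln 2 / 29.1 = 0.02382 h⁻¹
Accumulation ratio R = 1 / (1 − e^(−kτ)) = 1 / (1 − e^(−0.02382×14.0)) = 1 / (1 − 0.7164) = 3.526
Loading dose = maintenance dose × R = 251 × 3.526 ≈ 885 mg

885 mg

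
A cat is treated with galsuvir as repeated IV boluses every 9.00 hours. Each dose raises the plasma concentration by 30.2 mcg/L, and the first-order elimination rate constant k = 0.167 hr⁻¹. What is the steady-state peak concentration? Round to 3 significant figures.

Fraction remaining after one interval: e^(−kτ) = e^(−0.1670 × 9.00) = 0.2225
R = 1 / (1 − 0.2225) = 1.286
Css,max = 30.2 × 1.286 ≈ 38.8 mcg/L

38.8 mcg/L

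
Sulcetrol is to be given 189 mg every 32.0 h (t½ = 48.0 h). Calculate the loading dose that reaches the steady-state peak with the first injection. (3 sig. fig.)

511 mg

k = ln 2 / 48.0 = 0.01444 h⁻¹
Accumulation ratio R = 1 / (1 − e^(−kτ)) = 1 / (1 − e^(−0.01444×32.0)) = 1 / (1 − 0.6300) = 2.702
Loading dose = maintenance dose × R = 189 × 2.702 ≈ 511 mg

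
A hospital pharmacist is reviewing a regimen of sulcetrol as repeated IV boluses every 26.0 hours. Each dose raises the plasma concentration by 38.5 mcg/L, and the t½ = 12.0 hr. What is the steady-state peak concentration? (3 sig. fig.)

49.5 mcg/L

k = ln 2 / 12.0 = 0.05776 hr⁻¹
Fraction remaining after one interval: e^(−kτ) = e^(−0.05776 × 26.0) = 0.2227
R = 1 / (1 − 0.2227) = 1.287
Css,max = 38.5 × 1.287 ≈ 49.5 mcg/L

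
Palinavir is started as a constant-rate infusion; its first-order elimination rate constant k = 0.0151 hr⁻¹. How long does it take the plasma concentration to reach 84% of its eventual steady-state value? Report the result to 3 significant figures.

121 hours

f = 1 − e^(−kt)  ⇒  t = −ln(1 − f) / k
t = −ln(1 − 0.84) / 0.01510 = 1.833 / 0.01510 ≈ 121 hours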